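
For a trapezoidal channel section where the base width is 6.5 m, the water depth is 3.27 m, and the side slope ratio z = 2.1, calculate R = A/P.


For a trapezoidal section with side slope z:
A = (b + z*y)*y = (6.5 + 2.1*3.27)*3.27 = 43.71 m^2.
P = b + 2*y*sqrt(1 + z^2) = 6.5 + 2*3.27*sqrt(1 + 2.1^2) = 21.712 m.
R = A/P = 43.71 / 21.712 = 2.0132 m.

2.0132


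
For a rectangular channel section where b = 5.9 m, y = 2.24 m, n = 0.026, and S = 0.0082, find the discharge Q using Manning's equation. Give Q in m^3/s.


For a rectangular channel, the cross-sectional area A = b * y = 5.9 * 2.24 = 13.22 m^2.
The wetted perimeter P = b + 2y = 5.9 + 2*2.24 = 10.38 m.
Hydraulic radius R = A/P = 13.22/10.38 = 1.2732 m.
Velocity V = (1/n)*R^(2/3)*S^(1/2) = (1/0.026)*1.2732^(2/3)*0.0082^(1/2) = 4.0914 m/s.
Discharge Q = A * V = 13.22 * 4.0914 = 54.072 m^3/s.

54.072


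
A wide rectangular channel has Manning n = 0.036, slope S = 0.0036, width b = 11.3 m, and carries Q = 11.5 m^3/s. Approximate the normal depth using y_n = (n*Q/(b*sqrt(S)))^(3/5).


We use the wide-channel approximation y_n = (n*Q/(b*sqrt(S)))^(3/5).
sqrt(S) = sqrt(0.0036) = 0.06.
Numerator: n*Q = 0.036 * 11.5 = 0.414.
Denominator: b*sqrt(S) = 11.3 * 0.06 = 0.678.
arg = 0.6106.
y_n = 0.6106^(3/5) = 0.7438 m.

0.7438


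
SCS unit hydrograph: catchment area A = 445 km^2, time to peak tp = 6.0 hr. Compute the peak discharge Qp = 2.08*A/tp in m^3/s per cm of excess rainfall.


SCS formula: Qp = 2.08 * A / tp.
Qp = 2.08 * 445 / 6.0
   = 925.6 / 6.0
   = 154.27 m^3/s per cm.

154.27


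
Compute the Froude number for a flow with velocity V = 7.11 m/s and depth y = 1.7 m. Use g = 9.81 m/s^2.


The Froude number is defined as Fr = V / sqrt(g*y).
g*y = 9.81 * 1.7 = 16.677.
sqrt(g*y) = sqrt(16.677) = 4.0837.
Fr = 7.11 / 4.0837 = 1.741.

1.741


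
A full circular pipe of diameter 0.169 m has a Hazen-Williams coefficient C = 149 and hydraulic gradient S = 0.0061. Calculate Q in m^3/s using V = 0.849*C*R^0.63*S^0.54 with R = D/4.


For a full circular pipe, R = D/4 = 0.169/4 = 0.0423 m.
V = 0.849 * 149 * 0.0423^0.63 * 0.0061^0.54
  = 0.849 * 149 * 0.136229 * 0.063691
  = 1.0976 m/s.
Pipe area A = pi*D^2/4 = pi*0.169^2/4 = 0.0224 m^2.
Q = A * V = 0.0224 * 1.0976 = 0.0246 m^3/s.

0.0246


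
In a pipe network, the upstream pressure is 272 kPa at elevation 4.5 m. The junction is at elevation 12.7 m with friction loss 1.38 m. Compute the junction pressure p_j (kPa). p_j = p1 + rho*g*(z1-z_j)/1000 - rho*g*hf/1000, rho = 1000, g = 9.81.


Junction pressure: p_j = p1 + rho*g*(z1 - z_j)/1000 - rho*g*hf/1000.
Elevation term = 1000*9.81*(4.5 - 12.7)/1000 = -80.442 kPa.
Friction term = 1000*9.81*1.38/1000 = 13.538 kPa.
p_j = 272 + -80.442 - 13.538 = 178.02 kPa.

178.02


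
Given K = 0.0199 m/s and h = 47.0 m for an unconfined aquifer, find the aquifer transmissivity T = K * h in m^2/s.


Transmissivity is defined as T = K * h.
T = 0.0199 * 47.0
  = 0.9353 m^2/s.

0.9353


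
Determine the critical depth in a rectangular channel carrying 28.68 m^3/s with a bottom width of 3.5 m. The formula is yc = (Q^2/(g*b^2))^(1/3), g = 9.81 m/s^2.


Using yc = (Q^2 / (g * b^2))^(1/3):
Q^2 = 28.68^2 = 822.54.
g * b^2 = 9.81 * 3.5^2 = 9.81 * 12.25 = 120.17.
Q^2 / (g*b^2) = 822.54 / 120.17 = 6.8448.
yc = 6.8448^(1/3) = 1.8987 m.

1.8987


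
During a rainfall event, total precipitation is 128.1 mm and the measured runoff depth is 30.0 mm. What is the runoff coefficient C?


The runoff coefficient C = runoff depth / rainfall depth.
C = 30.0 / 128.1
  = 0.2342.

0.2342


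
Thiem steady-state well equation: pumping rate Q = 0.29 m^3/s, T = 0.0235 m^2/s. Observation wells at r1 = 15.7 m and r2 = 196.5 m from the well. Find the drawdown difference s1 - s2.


Thiem equation: s1 - s2 = Q/(2*pi*T) * ln(r2/r1).
ln(r2/r1) = ln(196.5/15.7) = 2.527.
Q/(2*pi*T) = 0.29 / (2*pi*0.0235) = 0.29 / 0.1477 = 1.964.
s1 - s2 = 1.964 * 2.527 = 4.9631 m.

4.9631


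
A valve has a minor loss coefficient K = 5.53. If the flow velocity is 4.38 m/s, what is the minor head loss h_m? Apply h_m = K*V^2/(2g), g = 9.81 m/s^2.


Minor loss formula: h_m = K * V^2/(2g).
V^2 = 4.38^2 = 19.1844.
V^2/(2g) = 19.1844 / 19.62 = 0.9778 m.
h_m = 5.53 * 0.9778 = 5.4072 m.

5.4072


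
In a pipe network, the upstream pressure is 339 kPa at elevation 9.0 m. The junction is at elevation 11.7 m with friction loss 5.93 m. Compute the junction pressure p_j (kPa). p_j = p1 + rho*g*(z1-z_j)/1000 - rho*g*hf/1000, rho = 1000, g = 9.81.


Junction pressure: p_j = p1 + rho*g*(z1 - z_j)/1000 - rho*g*hf/1000.
Elevation term = 1000*9.81*(9.0 - 11.7)/1000 = -26.487 kPa.
Friction term = 1000*9.81*5.93/1000 = 58.173 kPa.
p_j = 339 + -26.487 - 58.173 = 254.34 kPa.

254.34


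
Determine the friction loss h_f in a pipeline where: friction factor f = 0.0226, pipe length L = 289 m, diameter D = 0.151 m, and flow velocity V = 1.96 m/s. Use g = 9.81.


Darcy-Weisbach equation: h_f = f * (L/D) * V^2/(2g).
f * L/D = 0.0226 * 289/0.151 = 43.2543.
V^2/(2g) = 1.96^2 / (2*9.81) = 3.8416 / 19.62 = 0.1958 m.
h_f = 43.2543 * 0.1958 = 8.469 m.

8.469


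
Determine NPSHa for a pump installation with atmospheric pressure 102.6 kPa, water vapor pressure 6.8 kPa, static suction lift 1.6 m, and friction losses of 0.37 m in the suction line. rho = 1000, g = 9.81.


NPSHa = p_atm/(rho*g) - z_s - hf_s - p_vap/(rho*g).
p_atm/(rho*g) = 102.6*1000 / (1000*9.81) = 10.459 m.
p_vap/(rho*g) = 6.8*1000 / (1000*9.81) = 0.693 m.
NPSHa = 10.459 - 1.6 - 0.37 - 0.693
      = 7.8 m.

7.8


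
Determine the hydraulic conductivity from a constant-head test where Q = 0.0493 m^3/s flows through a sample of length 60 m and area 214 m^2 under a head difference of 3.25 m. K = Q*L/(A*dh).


From K = Q*L / (A*dh):
Numerator: Q*L = 0.0493 * 60 = 2.958.
Denominator: A*dh = 214 * 3.25 = 695.5.
K = 2.958 / 695.5 = 0.004253 m/s.

0.004253


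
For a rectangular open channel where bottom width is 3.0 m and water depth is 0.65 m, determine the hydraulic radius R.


For a rectangular section:
Flow area A = b * y = 3.0 * 0.65 = 1.95 m^2.
Wetted perimeter P = b + 2y = 3.0 + 2*0.65 = 4.3 m.
Hydraulic radius R = A/P = 1.95 / 4.3 = 0.4535 m.

0.4535


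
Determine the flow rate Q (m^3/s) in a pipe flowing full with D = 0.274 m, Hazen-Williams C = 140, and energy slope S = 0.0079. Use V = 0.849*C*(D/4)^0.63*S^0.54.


For a full circular pipe, R = D/4 = 0.274/4 = 0.0685 m.
V = 0.849 * 140 * 0.0685^0.63 * 0.0079^0.54
  = 0.849 * 140 * 0.184708 * 0.073235
  = 1.6078 m/s.
Pipe area A = pi*D^2/4 = pi*0.274^2/4 = 0.059 m^2.
Q = A * V = 0.059 * 1.6078 = 0.0948 m^3/s.

0.0948


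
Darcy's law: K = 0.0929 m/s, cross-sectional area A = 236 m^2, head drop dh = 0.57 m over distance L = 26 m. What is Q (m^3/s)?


Darcy's law: Q = K * A * i, where i = dh/L.
Hydraulic gradient i = 0.57 / 26 = 0.021923.
Q = 0.0929 * 236 * 0.021923
  = 0.4807 m^3/s.

0.4807


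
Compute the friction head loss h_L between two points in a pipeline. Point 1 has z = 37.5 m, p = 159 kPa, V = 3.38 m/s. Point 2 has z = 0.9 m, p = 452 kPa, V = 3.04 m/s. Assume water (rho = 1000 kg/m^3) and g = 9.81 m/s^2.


Total head at each section: H = z + p/(rho*g) + V^2/(2g).
H1 = 37.5 + 159*1000/(1000*9.81) + 3.38^2/(2*9.81)
   = 37.5 + 16.208 + 0.5823
   = 54.29 m.
H2 = 0.9 + 452*1000/(1000*9.81) + 3.04^2/(2*9.81)
   = 0.9 + 46.075 + 0.471
   = 47.446 m.
h_L = H1 - H2 = 54.29 - 47.446 = 6.844 m.

6.844


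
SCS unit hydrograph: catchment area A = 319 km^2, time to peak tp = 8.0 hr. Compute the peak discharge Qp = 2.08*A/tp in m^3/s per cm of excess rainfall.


SCS formula: Qp = 2.08 * A / tp.
Qp = 2.08 * 319 / 8.0
   = 663.52 / 8.0
   = 82.94 m^3/s per cm.

82.94


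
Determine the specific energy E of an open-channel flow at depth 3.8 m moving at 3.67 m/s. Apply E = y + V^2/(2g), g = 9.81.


Specific energy E = y + V^2/(2g).
Velocity head = V^2/(2g) = 3.67^2 / (2*9.81) = 13.4689 / 19.62 = 0.6865 m.
E = 3.8 + 0.6865 = 4.4865 m.

4.4865


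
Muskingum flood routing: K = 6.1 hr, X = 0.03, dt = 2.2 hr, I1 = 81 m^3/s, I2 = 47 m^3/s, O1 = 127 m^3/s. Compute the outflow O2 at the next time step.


Muskingum coefficients:
denom = 2*K*(1-X) + dt = 2*6.1*(1-0.03) + 2.2 = 14.034.
C0 = (dt - 2*K*X)/denom = (2.2 - 2*6.1*0.03)/14.034 = 0.1307.
C1 = (dt + 2*K*X)/denom = (2.2 + 2*6.1*0.03)/14.034 = 0.1828.
C2 = (2*K*(1-X) - dt)/denom = 0.6865.
O2 = C0*I2 + C1*I1 + C2*O1
   = 0.1307*47 + 0.1828*81 + 0.6865*127
   = 108.13 m^3/s.

108.13


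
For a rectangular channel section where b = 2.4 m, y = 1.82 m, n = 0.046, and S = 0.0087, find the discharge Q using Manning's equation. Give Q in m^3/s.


For a rectangular channel, the cross-sectional area A = b * y = 2.4 * 1.82 = 4.37 m^2.
The wetted perimeter P = b + 2y = 2.4 + 2*1.82 = 6.04 m.
Hydraulic radius R = A/P = 4.37/6.04 = 0.7232 m.
Velocity V = (1/n)*R^(2/3)*S^(1/2) = (1/0.046)*0.7232^(2/3)*0.0087^(1/2) = 1.6337 m/s.
Discharge Q = A * V = 4.37 * 1.6337 = 7.136 m^3/s.

7.136


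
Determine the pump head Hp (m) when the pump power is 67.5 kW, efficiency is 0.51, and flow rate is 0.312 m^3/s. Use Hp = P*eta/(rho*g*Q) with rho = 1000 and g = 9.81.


Pump head formula: Hp = P * eta / (rho * g * Q).
Numerator: P * eta = 67.5 * 1000 * 0.51 = 34425.0 W.
Denominator: rho * g * Q = 1000 * 9.81 * 0.312 = 3060.72.
Hp = 34425.0 / 3060.72 = 11.25 m.

11.25


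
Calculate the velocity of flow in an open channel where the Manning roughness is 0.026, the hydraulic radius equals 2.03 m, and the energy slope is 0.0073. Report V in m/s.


Manning's equation gives V = (1/n) * R^(2/3) * S^(1/2).
First, compute R^(2/3) = 2.03^(2/3) = 1.6032.
Next, S^(1/2) = 0.0073^(1/2) = 0.08544.
Then 1/n = 1/0.026 = 38.46.
V = 38.46 * 1.6032 * 0.08544 = 5.2685 m/s.

5.2685


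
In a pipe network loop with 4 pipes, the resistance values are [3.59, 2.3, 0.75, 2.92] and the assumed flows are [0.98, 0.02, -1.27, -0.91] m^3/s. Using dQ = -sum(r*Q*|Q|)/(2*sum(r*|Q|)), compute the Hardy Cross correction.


Numerator terms (r*Q*|Q|): 3.59*0.98*|0.98| = 3.4478; 2.3*0.02*|0.02| = 0.0009; 0.75*-1.27*|-1.27| = -1.2097; 2.92*-0.91*|-0.91| = -2.4181.
Sum of numerator = -0.179.
Denominator terms (r*|Q|): 3.59*|0.98| = 3.5182; 2.3*|0.02| = 0.046; 0.75*|-1.27| = 0.9525; 2.92*|-0.91| = 2.6572.
2 * sum of denominator = 2 * 7.1739 = 14.3478.
dQ = --0.179 / 14.3478 = 0.0125 m^3/s.

0.0125


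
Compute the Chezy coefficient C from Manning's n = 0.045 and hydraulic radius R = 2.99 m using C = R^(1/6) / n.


The Chezy coefficient relates to Manning's n through C = R^(1/6) / n.
R^(1/6) = 2.99^(1/6) = 1.200269.
C = 1.200269 / 0.045 = 26.67 m^(1/2)/s.

26.67


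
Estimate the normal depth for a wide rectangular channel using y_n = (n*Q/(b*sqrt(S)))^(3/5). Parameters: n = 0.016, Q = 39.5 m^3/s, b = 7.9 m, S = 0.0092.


We use the wide-channel approximation y_n = (n*Q/(b*sqrt(S)))^(3/5).
sqrt(S) = sqrt(0.0092) = 0.095917.
Numerator: n*Q = 0.016 * 39.5 = 0.632.
Denominator: b*sqrt(S) = 7.9 * 0.095917 = 0.757744.
arg = 0.8341.
y_n = 0.8341^(3/5) = 0.8968 m.

0.8968


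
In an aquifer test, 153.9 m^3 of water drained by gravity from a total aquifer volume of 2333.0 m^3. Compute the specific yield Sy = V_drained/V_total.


Specific yield Sy = Volume drained / Total volume.
Sy = 153.9 / 2333.0
   = 0.066.

0.066


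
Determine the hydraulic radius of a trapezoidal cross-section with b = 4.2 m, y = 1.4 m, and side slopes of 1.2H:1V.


For a trapezoidal section with side slope z:
A = (b + z*y)*y = (4.2 + 1.2*1.4)*1.4 = 8.232 m^2.
P = b + 2*y*sqrt(1 + z^2) = 4.2 + 2*1.4*sqrt(1 + 1.2^2) = 8.574 m.
R = A/P = 8.232 / 8.574 = 0.9601 m.

0.9601


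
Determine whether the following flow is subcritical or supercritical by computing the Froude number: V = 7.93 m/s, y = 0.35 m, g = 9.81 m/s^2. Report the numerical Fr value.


The Froude number is defined as Fr = V / sqrt(g*y).
g*y = 9.81 * 0.35 = 3.4335.
sqrt(g*y) = sqrt(3.4335) = 1.853.
Fr = 7.93 / 1.853 = 4.2796.
Since Fr > 1, the flow is supercritical.

4.2796


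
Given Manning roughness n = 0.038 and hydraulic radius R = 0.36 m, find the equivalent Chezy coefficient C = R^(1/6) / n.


The Chezy coefficient relates to Manning's n through C = R^(1/6) / n.
R^(1/6) = 0.36^(1/6) = 0.843433.
C = 0.843433 / 0.038 = 22.2 m^(1/2)/s.

22.2


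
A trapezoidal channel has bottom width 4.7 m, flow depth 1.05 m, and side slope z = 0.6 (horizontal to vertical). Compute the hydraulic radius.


For a trapezoidal section with side slope z:
A = (b + z*y)*y = (4.7 + 0.6*1.05)*1.05 = 5.597 m^2.
P = b + 2*y*sqrt(1 + z^2) = 4.7 + 2*1.05*sqrt(1 + 0.6^2) = 7.149 m.
R = A/P = 5.597 / 7.149 = 0.7828 m.

0.7828


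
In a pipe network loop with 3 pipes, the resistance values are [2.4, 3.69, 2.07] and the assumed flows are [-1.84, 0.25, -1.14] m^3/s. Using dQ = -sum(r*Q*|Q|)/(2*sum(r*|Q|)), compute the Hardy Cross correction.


Numerator terms (r*Q*|Q|): 2.4*-1.84*|-1.84| = -8.1254; 3.69*0.25*|0.25| = 0.2306; 2.07*-1.14*|-1.14| = -2.6902.
Sum of numerator = -10.585.
Denominator terms (r*|Q|): 2.4*|-1.84| = 4.416; 3.69*|0.25| = 0.9225; 2.07*|-1.14| = 2.3598.
2 * sum of denominator = 2 * 7.6983 = 15.3966.
dQ = --10.585 / 15.3966 = 0.6875 m^3/s.

0.6875


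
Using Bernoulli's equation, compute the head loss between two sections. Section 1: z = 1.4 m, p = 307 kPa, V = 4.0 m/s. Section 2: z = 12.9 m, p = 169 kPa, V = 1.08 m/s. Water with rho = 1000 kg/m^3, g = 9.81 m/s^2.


Total head at each section: H = z + p/(rho*g) + V^2/(2g).
H1 = 1.4 + 307*1000/(1000*9.81) + 4.0^2/(2*9.81)
   = 1.4 + 31.295 + 0.8155
   = 33.51 m.
H2 = 12.9 + 169*1000/(1000*9.81) + 1.08^2/(2*9.81)
   = 12.9 + 17.227 + 0.0594
   = 30.187 m.
h_L = H1 - H2 = 33.51 - 30.187 = 3.323 m.

3.323


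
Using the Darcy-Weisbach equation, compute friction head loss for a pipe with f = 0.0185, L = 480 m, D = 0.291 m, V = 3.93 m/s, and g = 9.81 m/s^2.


Darcy-Weisbach equation: h_f = f * (L/D) * V^2/(2g).
f * L/D = 0.0185 * 480/0.291 = 30.5155.
V^2/(2g) = 3.93^2 / (2*9.81) = 15.4449 / 19.62 = 0.7872 m.
h_f = 30.5155 * 0.7872 = 24.022 m.

24.022


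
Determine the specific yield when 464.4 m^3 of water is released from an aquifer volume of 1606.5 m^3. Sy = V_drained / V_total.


Specific yield Sy = Volume drained / Total volume.
Sy = 464.4 / 1606.5
   = 0.2891.

0.2891


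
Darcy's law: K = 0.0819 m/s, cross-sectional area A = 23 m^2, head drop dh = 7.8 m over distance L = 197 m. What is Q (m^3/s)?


Darcy's law: Q = K * A * i, where i = dh/L.
Hydraulic gradient i = 7.8 / 197 = 0.039594.
Q = 0.0819 * 23 * 0.039594
  = 0.0746 m^3/s.

0.0746


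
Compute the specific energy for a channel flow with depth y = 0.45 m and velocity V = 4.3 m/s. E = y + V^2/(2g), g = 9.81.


Specific energy E = y + V^2/(2g).
Velocity head = V^2/(2g) = 4.3^2 / (2*9.81) = 18.49 / 19.62 = 0.9424 m.
E = 0.45 + 0.9424 = 1.3924 m.

1.3924


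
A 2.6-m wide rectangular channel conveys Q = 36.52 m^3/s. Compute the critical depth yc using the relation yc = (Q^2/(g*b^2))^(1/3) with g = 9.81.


Using yc = (Q^2 / (g * b^2))^(1/3):
Q^2 = 36.52^2 = 1333.71.
g * b^2 = 9.81 * 2.6^2 = 9.81 * 6.76 = 66.32.
Q^2 / (g*b^2) = 1333.71 / 66.32 = 20.1102.
yc = 20.1102^(1/3) = 2.7195 m.

2.7195


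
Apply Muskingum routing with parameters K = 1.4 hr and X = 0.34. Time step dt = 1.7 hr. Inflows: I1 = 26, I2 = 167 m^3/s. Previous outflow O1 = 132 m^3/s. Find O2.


Muskingum coefficients:
denom = 2*K*(1-X) + dt = 2*1.4*(1-0.34) + 1.7 = 3.548.
C0 = (dt - 2*K*X)/denom = (1.7 - 2*1.4*0.34)/3.548 = 0.2108.
C1 = (dt + 2*K*X)/denom = (1.7 + 2*1.4*0.34)/3.548 = 0.7475.
C2 = (2*K*(1-X) - dt)/denom = 0.0417.
O2 = C0*I2 + C1*I1 + C2*O1
   = 0.2108*167 + 0.7475*26 + 0.0417*132
   = 60.15 m^3/s.

60.15


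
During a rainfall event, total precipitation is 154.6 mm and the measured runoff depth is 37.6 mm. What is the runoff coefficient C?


The runoff coefficient C = runoff depth / rainfall depth.
C = 37.6 / 154.6
  = 0.2432.

0.2432


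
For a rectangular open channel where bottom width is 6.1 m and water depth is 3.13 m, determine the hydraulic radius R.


For a rectangular section:
Flow area A = b * y = 6.1 * 3.13 = 19.09 m^2.
Wetted perimeter P = b + 2y = 6.1 + 2*3.13 = 12.36 m.
Hydraulic radius R = A/P = 19.09 / 12.36 = 1.5447 m.

1.5447


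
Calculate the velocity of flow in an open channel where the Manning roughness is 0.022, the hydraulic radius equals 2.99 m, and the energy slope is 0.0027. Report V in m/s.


Manning's equation gives V = (1/n) * R^(2/3) * S^(1/2).
First, compute R^(2/3) = 2.99^(2/3) = 2.0755.
Next, S^(1/2) = 0.0027^(1/2) = 0.051962.
Then 1/n = 1/0.022 = 45.45.
V = 45.45 * 2.0755 * 0.051962 = 4.902 m/s.

4.902


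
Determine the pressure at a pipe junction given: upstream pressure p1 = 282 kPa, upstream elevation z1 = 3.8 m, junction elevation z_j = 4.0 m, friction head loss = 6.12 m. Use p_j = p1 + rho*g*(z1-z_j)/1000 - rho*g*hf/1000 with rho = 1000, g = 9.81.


Junction pressure: p_j = p1 + rho*g*(z1 - z_j)/1000 - rho*g*hf/1000.
Elevation term = 1000*9.81*(3.8 - 4.0)/1000 = -1.962 kPa.
Friction term = 1000*9.81*6.12/1000 = 60.037 kPa.
p_j = 282 + -1.962 - 60.037 = 220.0 kPa.

220.0


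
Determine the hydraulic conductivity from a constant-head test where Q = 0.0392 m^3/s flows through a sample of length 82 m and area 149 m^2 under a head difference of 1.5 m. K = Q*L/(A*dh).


From K = Q*L / (A*dh):
Numerator: Q*L = 0.0392 * 82 = 3.2144.
Denominator: A*dh = 149 * 1.5 = 223.5.
K = 3.2144 / 223.5 = 0.014382 m/s.

0.014382


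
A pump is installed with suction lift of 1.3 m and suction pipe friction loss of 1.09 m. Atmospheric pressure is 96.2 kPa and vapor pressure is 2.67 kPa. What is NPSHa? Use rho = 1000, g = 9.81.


NPSHa = p_atm/(rho*g) - z_s - hf_s - p_vap/(rho*g).
p_atm/(rho*g) = 96.2*1000 / (1000*9.81) = 9.806 m.
p_vap/(rho*g) = 2.67*1000 / (1000*9.81) = 0.272 m.
NPSHa = 9.806 - 1.3 - 1.09 - 0.272
      = 7.14 m.

7.14


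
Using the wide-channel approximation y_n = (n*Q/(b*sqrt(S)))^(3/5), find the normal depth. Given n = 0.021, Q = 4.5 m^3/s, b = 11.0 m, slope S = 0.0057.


We use the wide-channel approximation y_n = (n*Q/(b*sqrt(S)))^(3/5).
sqrt(S) = sqrt(0.0057) = 0.075498.
Numerator: n*Q = 0.021 * 4.5 = 0.0945.
Denominator: b*sqrt(S) = 11.0 * 0.075498 = 0.830478.
arg = 0.1138.
y_n = 0.1138^(3/5) = 0.2714 m.

0.2714


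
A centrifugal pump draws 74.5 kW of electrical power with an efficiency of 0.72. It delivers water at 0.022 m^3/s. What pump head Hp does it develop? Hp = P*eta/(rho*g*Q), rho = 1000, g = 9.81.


Pump head formula: Hp = P * eta / (rho * g * Q).
Numerator: P * eta = 74.5 * 1000 * 0.72 = 53640.0 W.
Denominator: rho * g * Q = 1000 * 9.81 * 0.022 = 215.82.
Hp = 53640.0 / 215.82 = 248.54 m.

248.54


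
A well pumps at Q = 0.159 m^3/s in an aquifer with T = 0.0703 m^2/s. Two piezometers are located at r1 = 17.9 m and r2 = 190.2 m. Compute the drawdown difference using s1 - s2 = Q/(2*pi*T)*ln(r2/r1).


Thiem equation: s1 - s2 = Q/(2*pi*T) * ln(r2/r1).
ln(r2/r1) = ln(190.2/17.9) = 2.3633.
Q/(2*pi*T) = 0.159 / (2*pi*0.0703) = 0.159 / 0.4417 = 0.36.
s1 - s2 = 0.36 * 2.3633 = 0.8507 m.

0.8507


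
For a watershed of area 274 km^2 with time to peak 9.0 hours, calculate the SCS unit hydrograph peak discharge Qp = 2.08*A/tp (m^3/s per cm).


SCS formula: Qp = 2.08 * A / tp.
Qp = 2.08 * 274 / 9.0
   = 569.92 / 9.0
   = 63.32 m^3/s per cm.

63.32


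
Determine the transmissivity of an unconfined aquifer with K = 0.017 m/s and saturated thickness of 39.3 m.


Transmissivity is defined as T = K * h.
T = 0.017 * 39.3
  = 0.6681 m^2/s.

0.6681


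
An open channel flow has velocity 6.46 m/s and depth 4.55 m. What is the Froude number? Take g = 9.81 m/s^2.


The Froude number is defined as Fr = V / sqrt(g*y).
g*y = 9.81 * 4.55 = 44.6355.
sqrt(g*y) = sqrt(44.6355) = 6.681.
Fr = 6.46 / 6.681 = 0.9669.

0.9669


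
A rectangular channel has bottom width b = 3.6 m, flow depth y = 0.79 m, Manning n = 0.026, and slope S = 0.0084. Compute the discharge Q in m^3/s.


For a rectangular channel, the cross-sectional area A = b * y = 3.6 * 0.79 = 2.84 m^2.
The wetted perimeter P = b + 2y = 3.6 + 2*0.79 = 5.18 m.
Hydraulic radius R = A/P = 2.84/5.18 = 0.549 m.
Velocity V = (1/n)*R^(2/3)*S^(1/2) = (1/0.026)*0.549^(2/3)*0.0084^(1/2) = 2.3636 m/s.
Discharge Q = A * V = 2.84 * 2.3636 = 6.722 m^3/s.

6.722


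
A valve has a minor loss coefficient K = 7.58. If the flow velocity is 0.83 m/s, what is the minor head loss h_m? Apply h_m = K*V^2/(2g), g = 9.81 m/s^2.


Minor loss formula: h_m = K * V^2/(2g).
V^2 = 0.83^2 = 0.6889.
V^2/(2g) = 0.6889 / 19.62 = 0.0351 m.
h_m = 7.58 * 0.0351 = 0.2661 m.

0.2661


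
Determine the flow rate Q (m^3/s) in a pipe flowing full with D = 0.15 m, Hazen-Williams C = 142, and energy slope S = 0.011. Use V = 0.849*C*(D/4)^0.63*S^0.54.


For a full circular pipe, R = D/4 = 0.15/4 = 0.0375 m.
V = 0.849 * 142 * 0.0375^0.63 * 0.011^0.54
  = 0.849 * 142 * 0.126369 * 0.087569
  = 1.3341 m/s.
Pipe area A = pi*D^2/4 = pi*0.15^2/4 = 0.0177 m^2.
Q = A * V = 0.0177 * 1.3341 = 0.0236 m^3/s.

0.0236


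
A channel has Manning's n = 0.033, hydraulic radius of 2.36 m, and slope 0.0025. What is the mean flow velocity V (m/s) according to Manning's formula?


Manning's equation gives V = (1/n) * R^(2/3) * S^(1/2).
First, compute R^(2/3) = 2.36^(2/3) = 1.7726.
Next, S^(1/2) = 0.0025^(1/2) = 0.05.
Then 1/n = 1/0.033 = 30.3.
V = 30.3 * 1.7726 * 0.05 = 2.6857 m/s.

2.6857


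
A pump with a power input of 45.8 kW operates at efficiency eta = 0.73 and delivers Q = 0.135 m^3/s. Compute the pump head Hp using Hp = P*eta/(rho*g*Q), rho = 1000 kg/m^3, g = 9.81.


Pump head formula: Hp = P * eta / (rho * g * Q).
Numerator: P * eta = 45.8 * 1000 * 0.73 = 33434.0 W.
Denominator: rho * g * Q = 1000 * 9.81 * 0.135 = 1324.35.
Hp = 33434.0 / 1324.35 = 25.25 m.

25.25


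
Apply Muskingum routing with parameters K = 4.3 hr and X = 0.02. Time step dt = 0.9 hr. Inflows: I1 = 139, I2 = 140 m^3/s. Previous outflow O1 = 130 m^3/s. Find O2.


Muskingum coefficients:
denom = 2*K*(1-X) + dt = 2*4.3*(1-0.02) + 0.9 = 9.328.
C0 = (dt - 2*K*X)/denom = (0.9 - 2*4.3*0.02)/9.328 = 0.078.
C1 = (dt + 2*K*X)/denom = (0.9 + 2*4.3*0.02)/9.328 = 0.1149.
C2 = (2*K*(1-X) - dt)/denom = 0.807.
O2 = C0*I2 + C1*I1 + C2*O1
   = 0.078*140 + 0.1149*139 + 0.807*130
   = 131.81 m^3/s.

131.81


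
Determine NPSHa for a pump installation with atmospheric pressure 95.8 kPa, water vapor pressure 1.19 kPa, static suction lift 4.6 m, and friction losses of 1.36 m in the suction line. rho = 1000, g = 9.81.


NPSHa = p_atm/(rho*g) - z_s - hf_s - p_vap/(rho*g).
p_atm/(rho*g) = 95.8*1000 / (1000*9.81) = 9.766 m.
p_vap/(rho*g) = 1.19*1000 / (1000*9.81) = 0.121 m.
NPSHa = 9.766 - 4.6 - 1.36 - 0.121
      = 3.68 m.

3.68


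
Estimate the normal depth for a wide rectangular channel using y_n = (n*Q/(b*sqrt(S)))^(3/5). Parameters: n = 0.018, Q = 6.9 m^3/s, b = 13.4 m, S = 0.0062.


We use the wide-channel approximation y_n = (n*Q/(b*sqrt(S)))^(3/5).
sqrt(S) = sqrt(0.0062) = 0.07874.
Numerator: n*Q = 0.018 * 6.9 = 0.1242.
Denominator: b*sqrt(S) = 13.4 * 0.07874 = 1.055116.
arg = 0.1177.
y_n = 0.1177^(3/5) = 0.277 m.

0.277


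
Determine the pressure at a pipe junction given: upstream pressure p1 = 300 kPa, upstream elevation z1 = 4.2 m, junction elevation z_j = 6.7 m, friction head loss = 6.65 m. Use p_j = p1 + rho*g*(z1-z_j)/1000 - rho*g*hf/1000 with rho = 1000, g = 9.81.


Junction pressure: p_j = p1 + rho*g*(z1 - z_j)/1000 - rho*g*hf/1000.
Elevation term = 1000*9.81*(4.2 - 6.7)/1000 = -24.525 kPa.
Friction term = 1000*9.81*6.65/1000 = 65.237 kPa.
p_j = 300 + -24.525 - 65.237 = 210.24 kPa.

210.24


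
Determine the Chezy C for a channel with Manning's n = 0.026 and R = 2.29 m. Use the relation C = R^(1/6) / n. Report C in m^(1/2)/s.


The Chezy coefficient relates to Manning's n through C = R^(1/6) / n.
R^(1/6) = 2.29^(1/6) = 1.148081.
C = 1.148081 / 0.026 = 44.16 m^(1/2)/s.

44.16


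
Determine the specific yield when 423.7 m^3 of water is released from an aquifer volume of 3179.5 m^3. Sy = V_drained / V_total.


Specific yield Sy = Volume drained / Total volume.
Sy = 423.7 / 3179.5
   = 0.1333.

0.1333


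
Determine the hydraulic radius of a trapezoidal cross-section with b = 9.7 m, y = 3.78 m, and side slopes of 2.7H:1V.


For a trapezoidal section with side slope z:
A = (b + z*y)*y = (9.7 + 2.7*3.78)*3.78 = 75.245 m^2.
P = b + 2*y*sqrt(1 + z^2) = 9.7 + 2*3.78*sqrt(1 + 2.7^2) = 31.467 m.
R = A/P = 75.245 / 31.467 = 2.3912 m.

2.3912


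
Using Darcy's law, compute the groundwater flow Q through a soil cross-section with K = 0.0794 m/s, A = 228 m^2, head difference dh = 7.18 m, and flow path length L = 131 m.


Darcy's law: Q = K * A * i, where i = dh/L.
Hydraulic gradient i = 7.18 / 131 = 0.054809.
Q = 0.0794 * 228 * 0.054809
  = 0.9922 m^3/s.

0.9922


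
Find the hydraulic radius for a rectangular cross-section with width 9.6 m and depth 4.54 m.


For a rectangular section:
Flow area A = b * y = 9.6 * 4.54 = 43.58 m^2.
Wetted perimeter P = b + 2y = 9.6 + 2*4.54 = 18.68 m.
Hydraulic radius R = A/P = 43.58 / 18.68 = 2.3332 m.

2.3332


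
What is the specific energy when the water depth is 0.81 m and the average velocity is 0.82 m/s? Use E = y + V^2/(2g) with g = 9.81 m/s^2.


Specific energy E = y + V^2/(2g).
Velocity head = V^2/(2g) = 0.82^2 / (2*9.81) = 0.6724 / 19.62 = 0.0343 m.
E = 0.81 + 0.0343 = 0.8443 m.

0.8443


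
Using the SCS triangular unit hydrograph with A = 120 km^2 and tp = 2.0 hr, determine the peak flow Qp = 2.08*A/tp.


SCS formula: Qp = 2.08 * A / tp.
Qp = 2.08 * 120 / 2.0
   = 249.6 / 2.0
   = 124.8 m^3/s per cm.

124.8


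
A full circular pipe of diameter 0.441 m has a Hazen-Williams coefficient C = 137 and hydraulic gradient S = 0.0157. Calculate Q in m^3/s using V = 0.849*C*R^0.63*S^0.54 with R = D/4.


For a full circular pipe, R = D/4 = 0.441/4 = 0.1103 m.
V = 0.849 * 137 * 0.1103^0.63 * 0.0157^0.54
  = 0.849 * 137 * 0.249286 * 0.106117
  = 3.0769 m/s.
Pipe area A = pi*D^2/4 = pi*0.441^2/4 = 0.1527 m^2.
Q = A * V = 0.1527 * 3.0769 = 0.47 m^3/s.

0.47


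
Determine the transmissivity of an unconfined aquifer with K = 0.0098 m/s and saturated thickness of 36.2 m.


Transmissivity is defined as T = K * h.
T = 0.0098 * 36.2
  = 0.3548 m^2/s.

0.3548


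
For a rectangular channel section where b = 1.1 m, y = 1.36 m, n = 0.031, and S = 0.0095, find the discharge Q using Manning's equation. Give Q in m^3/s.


For a rectangular channel, the cross-sectional area A = b * y = 1.1 * 1.36 = 1.5 m^2.
The wetted perimeter P = b + 2y = 1.1 + 2*1.36 = 3.82 m.
Hydraulic radius R = A/P = 1.5/3.82 = 0.3916 m.
Velocity V = (1/n)*R^(2/3)*S^(1/2) = (1/0.031)*0.3916^(2/3)*0.0095^(1/2) = 1.683 m/s.
Discharge Q = A * V = 1.5 * 1.683 = 2.518 m^3/s.

2.518


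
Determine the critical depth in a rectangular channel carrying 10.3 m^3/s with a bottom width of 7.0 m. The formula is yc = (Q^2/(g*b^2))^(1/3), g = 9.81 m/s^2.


Using yc = (Q^2 / (g * b^2))^(1/3):
Q^2 = 10.3^2 = 106.09.
g * b^2 = 9.81 * 7.0^2 = 9.81 * 49.0 = 480.69.
Q^2 / (g*b^2) = 106.09 / 480.69 = 0.2207.
yc = 0.2207^(1/3) = 0.6043 m.

0.6043


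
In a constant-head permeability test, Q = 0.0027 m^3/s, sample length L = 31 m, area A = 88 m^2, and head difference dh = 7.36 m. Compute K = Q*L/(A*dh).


From K = Q*L / (A*dh):
Numerator: Q*L = 0.0027 * 31 = 0.0837.
Denominator: A*dh = 88 * 7.36 = 647.68.
K = 0.0837 / 647.68 = 0.000129 m/s.

0.000129


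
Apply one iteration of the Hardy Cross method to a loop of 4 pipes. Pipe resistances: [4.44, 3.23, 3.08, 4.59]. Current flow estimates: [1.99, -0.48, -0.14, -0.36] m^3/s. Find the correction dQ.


Numerator terms (r*Q*|Q|): 4.44*1.99*|1.99| = 17.5828; 3.23*-0.48*|-0.48| = -0.7442; 3.08*-0.14*|-0.14| = -0.0604; 4.59*-0.36*|-0.36| = -0.5949.
Sum of numerator = 16.1834.
Denominator terms (r*|Q|): 4.44*|1.99| = 8.8356; 3.23*|-0.48| = 1.5504; 3.08*|-0.14| = 0.4312; 4.59*|-0.36| = 1.6524.
2 * sum of denominator = 2 * 12.4696 = 24.9392.
dQ = -16.1834 / 24.9392 = -0.6489 m^3/s.

-0.6489


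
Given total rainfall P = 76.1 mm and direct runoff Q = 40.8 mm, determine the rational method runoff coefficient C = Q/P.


The runoff coefficient C = runoff depth / rainfall depth.
C = 40.8 / 76.1
  = 0.5361.

0.5361


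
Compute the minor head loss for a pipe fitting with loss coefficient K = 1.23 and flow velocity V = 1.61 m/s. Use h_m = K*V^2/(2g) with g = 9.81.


Minor loss formula: h_m = K * V^2/(2g).
V^2 = 1.61^2 = 2.5921.
V^2/(2g) = 2.5921 / 19.62 = 0.1321 m.
h_m = 1.23 * 0.1321 = 0.1625 m.

0.1625


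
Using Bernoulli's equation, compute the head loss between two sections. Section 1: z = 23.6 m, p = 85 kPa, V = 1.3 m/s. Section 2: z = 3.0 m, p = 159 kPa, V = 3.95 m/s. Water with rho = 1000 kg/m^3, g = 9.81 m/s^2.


Total head at each section: H = z + p/(rho*g) + V^2/(2g).
H1 = 23.6 + 85*1000/(1000*9.81) + 1.3^2/(2*9.81)
   = 23.6 + 8.665 + 0.0861
   = 32.351 m.
H2 = 3.0 + 159*1000/(1000*9.81) + 3.95^2/(2*9.81)
   = 3.0 + 16.208 + 0.7952
   = 20.003 m.
h_L = H1 - H2 = 32.351 - 20.003 = 12.348 m.

12.348


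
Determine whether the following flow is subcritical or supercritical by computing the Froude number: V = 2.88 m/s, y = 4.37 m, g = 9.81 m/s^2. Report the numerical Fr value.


The Froude number is defined as Fr = V / sqrt(g*y).
g*y = 9.81 * 4.37 = 42.8697.
sqrt(g*y) = sqrt(42.8697) = 6.5475.
Fr = 2.88 / 6.5475 = 0.4399.
Since Fr < 1, the flow is subcritical.

0.4399


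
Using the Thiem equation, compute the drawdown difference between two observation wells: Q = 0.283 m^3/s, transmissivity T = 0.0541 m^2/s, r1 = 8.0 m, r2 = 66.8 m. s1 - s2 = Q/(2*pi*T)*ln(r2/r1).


Thiem equation: s1 - s2 = Q/(2*pi*T) * ln(r2/r1).
ln(r2/r1) = ln(66.8/8.0) = 2.1223.
Q/(2*pi*T) = 0.283 / (2*pi*0.0541) = 0.283 / 0.3399 = 0.8325.
s1 - s2 = 0.8325 * 2.1223 = 1.7669 m.

1.7669


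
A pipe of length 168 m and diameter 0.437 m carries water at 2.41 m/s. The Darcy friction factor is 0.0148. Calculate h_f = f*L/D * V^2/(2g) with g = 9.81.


Darcy-Weisbach equation: h_f = f * (L/D) * V^2/(2g).
f * L/D = 0.0148 * 168/0.437 = 5.6897.
V^2/(2g) = 2.41^2 / (2*9.81) = 5.8081 / 19.62 = 0.296 m.
h_f = 5.6897 * 0.296 = 1.684 m.

1.684


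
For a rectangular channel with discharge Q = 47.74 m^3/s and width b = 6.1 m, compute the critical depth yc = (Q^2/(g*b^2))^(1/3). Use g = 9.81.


Using yc = (Q^2 / (g * b^2))^(1/3):
Q^2 = 47.74^2 = 2279.11.
g * b^2 = 9.81 * 6.1^2 = 9.81 * 37.21 = 365.03.
Q^2 / (g*b^2) = 2279.11 / 365.03 = 6.2436.
yc = 6.2436^(1/3) = 1.8414 m.

1.8414


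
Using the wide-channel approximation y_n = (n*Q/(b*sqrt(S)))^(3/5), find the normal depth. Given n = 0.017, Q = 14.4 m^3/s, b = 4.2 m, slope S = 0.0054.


We use the wide-channel approximation y_n = (n*Q/(b*sqrt(S)))^(3/5).
sqrt(S) = sqrt(0.0054) = 0.073485.
Numerator: n*Q = 0.017 * 14.4 = 0.2448.
Denominator: b*sqrt(S) = 4.2 * 0.073485 = 0.308637.
arg = 0.7932.
y_n = 0.7932^(3/5) = 0.8702 m.

0.8702


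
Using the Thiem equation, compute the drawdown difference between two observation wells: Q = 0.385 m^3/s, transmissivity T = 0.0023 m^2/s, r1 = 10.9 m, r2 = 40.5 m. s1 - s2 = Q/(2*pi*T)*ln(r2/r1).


Thiem equation: s1 - s2 = Q/(2*pi*T) * ln(r2/r1).
ln(r2/r1) = ln(40.5/10.9) = 1.3125.
Q/(2*pi*T) = 0.385 / (2*pi*0.0023) = 0.385 / 0.0145 = 26.6412.
s1 - s2 = 26.6412 * 1.3125 = 34.9676 m.

34.9676


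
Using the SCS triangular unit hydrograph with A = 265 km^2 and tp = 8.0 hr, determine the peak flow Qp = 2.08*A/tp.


SCS formula: Qp = 2.08 * A / tp.
Qp = 2.08 * 265 / 8.0
   = 551.2 / 8.0
   = 68.9 m^3/s per cm.

68.9


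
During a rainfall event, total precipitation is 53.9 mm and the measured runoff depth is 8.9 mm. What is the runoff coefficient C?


The runoff coefficient C = runoff depth / rainfall depth.
C = 8.9 / 53.9
  = 0.1651.

0.1651


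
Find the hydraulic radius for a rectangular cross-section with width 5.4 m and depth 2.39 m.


For a rectangular section:
Flow area A = b * y = 5.4 * 2.39 = 12.91 m^2.
Wetted perimeter P = b + 2y = 5.4 + 2*2.39 = 10.18 m.
Hydraulic radius R = A/P = 12.91 / 10.18 = 1.2678 m.

1.2678


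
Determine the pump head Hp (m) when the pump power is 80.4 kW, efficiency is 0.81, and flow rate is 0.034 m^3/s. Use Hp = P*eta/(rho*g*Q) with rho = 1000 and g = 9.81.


Pump head formula: Hp = P * eta / (rho * g * Q).
Numerator: P * eta = 80.4 * 1000 * 0.81 = 65124.0 W.
Denominator: rho * g * Q = 1000 * 9.81 * 0.034 = 333.54.
Hp = 65124.0 / 333.54 = 195.25 m.

195.25


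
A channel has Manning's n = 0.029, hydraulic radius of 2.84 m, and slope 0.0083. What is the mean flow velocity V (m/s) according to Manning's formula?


Manning's equation gives V = (1/n) * R^(2/3) * S^(1/2).
First, compute R^(2/3) = 2.84^(2/3) = 2.0055.
Next, S^(1/2) = 0.0083^(1/2) = 0.091104.
Then 1/n = 1/0.029 = 34.48.
V = 34.48 * 2.0055 * 0.091104 = 6.3002 m/s.

6.3002


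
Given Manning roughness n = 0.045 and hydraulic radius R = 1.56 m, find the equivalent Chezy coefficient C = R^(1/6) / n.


The Chezy coefficient relates to Manning's n through C = R^(1/6) / n.
R^(1/6) = 1.56^(1/6) = 1.07693.
C = 1.07693 / 0.045 = 23.93 m^(1/2)/s.

23.93


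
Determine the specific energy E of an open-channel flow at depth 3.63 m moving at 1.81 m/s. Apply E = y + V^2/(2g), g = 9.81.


Specific energy E = y + V^2/(2g).
Velocity head = V^2/(2g) = 1.81^2 / (2*9.81) = 3.2761 / 19.62 = 0.167 m.
E = 3.63 + 0.167 = 3.797 m.

3.797


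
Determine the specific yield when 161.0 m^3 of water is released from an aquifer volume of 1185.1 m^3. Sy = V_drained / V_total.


Specific yield Sy = Volume drained / Total volume.
Sy = 161.0 / 1185.1
   = 0.1359.

0.1359


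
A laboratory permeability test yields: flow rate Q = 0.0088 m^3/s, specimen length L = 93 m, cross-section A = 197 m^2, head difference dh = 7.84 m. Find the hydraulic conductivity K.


From K = Q*L / (A*dh):
Numerator: Q*L = 0.0088 * 93 = 0.8184.
Denominator: A*dh = 197 * 7.84 = 1544.48.
K = 0.8184 / 1544.48 = 0.00053 m/s.

0.00053


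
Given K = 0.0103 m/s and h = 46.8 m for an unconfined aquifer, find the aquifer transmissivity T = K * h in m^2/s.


Transmissivity is defined as T = K * h.
T = 0.0103 * 46.8
  = 0.482 m^2/s.

0.482


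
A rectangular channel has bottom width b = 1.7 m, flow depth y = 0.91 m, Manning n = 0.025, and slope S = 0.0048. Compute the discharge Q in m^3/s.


For a rectangular channel, the cross-sectional area A = b * y = 1.7 * 0.91 = 1.55 m^2.
The wetted perimeter P = b + 2y = 1.7 + 2*0.91 = 3.52 m.
Hydraulic radius R = A/P = 1.55/3.52 = 0.4395 m.
Velocity V = (1/n)*R^(2/3)*S^(1/2) = (1/0.025)*0.4395^(2/3)*0.0048^(1/2) = 1.6019 m/s.
Discharge Q = A * V = 1.55 * 1.6019 = 2.478 m^3/s.

2.478


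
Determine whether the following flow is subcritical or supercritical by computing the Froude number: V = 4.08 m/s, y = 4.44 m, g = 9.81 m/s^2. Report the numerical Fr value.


The Froude number is defined as Fr = V / sqrt(g*y).
g*y = 9.81 * 4.44 = 43.5564.
sqrt(g*y) = sqrt(43.5564) = 6.5997.
Fr = 4.08 / 6.5997 = 0.6182.
Since Fr < 1, the flow is subcritical.

0.6182


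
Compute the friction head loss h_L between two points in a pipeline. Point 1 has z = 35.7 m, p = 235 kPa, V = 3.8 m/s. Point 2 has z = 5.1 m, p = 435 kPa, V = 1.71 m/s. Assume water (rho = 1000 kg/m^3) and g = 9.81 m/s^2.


Total head at each section: H = z + p/(rho*g) + V^2/(2g).
H1 = 35.7 + 235*1000/(1000*9.81) + 3.8^2/(2*9.81)
   = 35.7 + 23.955 + 0.736
   = 60.391 m.
H2 = 5.1 + 435*1000/(1000*9.81) + 1.71^2/(2*9.81)
   = 5.1 + 44.343 + 0.149
   = 49.592 m.
h_L = H1 - H2 = 60.391 - 49.592 = 10.8 m.

10.8


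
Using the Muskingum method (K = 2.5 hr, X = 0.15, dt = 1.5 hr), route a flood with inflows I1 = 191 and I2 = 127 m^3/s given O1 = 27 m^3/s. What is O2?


Muskingum coefficients:
denom = 2*K*(1-X) + dt = 2*2.5*(1-0.15) + 1.5 = 5.75.
C0 = (dt - 2*K*X)/denom = (1.5 - 2*2.5*0.15)/5.75 = 0.1304.
C1 = (dt + 2*K*X)/denom = (1.5 + 2*2.5*0.15)/5.75 = 0.3913.
C2 = (2*K*(1-X) - dt)/denom = 0.4783.
O2 = C0*I2 + C1*I1 + C2*O1
   = 0.1304*127 + 0.3913*191 + 0.4783*27
   = 104.22 m^3/s.

104.22


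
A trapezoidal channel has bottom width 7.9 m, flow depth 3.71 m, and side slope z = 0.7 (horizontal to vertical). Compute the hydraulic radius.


For a trapezoidal section with side slope z:
A = (b + z*y)*y = (7.9 + 0.7*3.71)*3.71 = 38.944 m^2.
P = b + 2*y*sqrt(1 + z^2) = 7.9 + 2*3.71*sqrt(1 + 0.7^2) = 16.957 m.
R = A/P = 38.944 / 16.957 = 2.2966 m.

2.2966


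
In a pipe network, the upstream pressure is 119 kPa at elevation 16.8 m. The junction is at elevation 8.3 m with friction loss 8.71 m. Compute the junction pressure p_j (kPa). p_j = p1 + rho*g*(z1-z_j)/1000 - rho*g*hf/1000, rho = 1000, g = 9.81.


Junction pressure: p_j = p1 + rho*g*(z1 - z_j)/1000 - rho*g*hf/1000.
Elevation term = 1000*9.81*(16.8 - 8.3)/1000 = 83.385 kPa.
Friction term = 1000*9.81*8.71/1000 = 85.445 kPa.
p_j = 119 + 83.385 - 85.445 = 116.94 kPa.

116.94


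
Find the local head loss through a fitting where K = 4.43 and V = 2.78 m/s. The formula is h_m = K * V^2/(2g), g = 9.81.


Minor loss formula: h_m = K * V^2/(2g).
V^2 = 2.78^2 = 7.7284.
V^2/(2g) = 7.7284 / 19.62 = 0.3939 m.
h_m = 4.43 * 0.3939 = 1.745 m.

1.745


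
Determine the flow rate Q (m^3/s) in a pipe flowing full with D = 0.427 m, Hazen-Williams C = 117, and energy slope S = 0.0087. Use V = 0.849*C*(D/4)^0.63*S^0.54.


For a full circular pipe, R = D/4 = 0.427/4 = 0.1067 m.
V = 0.849 * 117 * 0.1067^0.63 * 0.0087^0.54
  = 0.849 * 117 * 0.244271 * 0.077151
  = 1.872 m/s.
Pipe area A = pi*D^2/4 = pi*0.427^2/4 = 0.1432 m^2.
Q = A * V = 0.1432 * 1.872 = 0.2681 m^3/s.

0.2681


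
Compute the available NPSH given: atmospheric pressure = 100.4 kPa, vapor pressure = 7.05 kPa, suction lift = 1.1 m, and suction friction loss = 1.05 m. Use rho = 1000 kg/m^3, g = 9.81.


NPSHa = p_atm/(rho*g) - z_s - hf_s - p_vap/(rho*g).
p_atm/(rho*g) = 100.4*1000 / (1000*9.81) = 10.234 m.
p_vap/(rho*g) = 7.05*1000 / (1000*9.81) = 0.719 m.
NPSHa = 10.234 - 1.1 - 1.05 - 0.719
      = 7.37 m.

7.37


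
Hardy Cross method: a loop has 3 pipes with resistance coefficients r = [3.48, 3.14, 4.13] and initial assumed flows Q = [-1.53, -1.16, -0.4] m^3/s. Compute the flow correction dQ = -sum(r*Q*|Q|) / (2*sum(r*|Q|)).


Numerator terms (r*Q*|Q|): 3.48*-1.53*|-1.53| = -8.1463; 3.14*-1.16*|-1.16| = -4.2252; 4.13*-0.4*|-0.4| = -0.6608.
Sum of numerator = -13.0323.
Denominator terms (r*|Q|): 3.48*|-1.53| = 5.3244; 3.14*|-1.16| = 3.6424; 4.13*|-0.4| = 1.652.
2 * sum of denominator = 2 * 10.6188 = 21.2376.
dQ = --13.0323 / 21.2376 = 0.6136 m^3/s.

0.6136


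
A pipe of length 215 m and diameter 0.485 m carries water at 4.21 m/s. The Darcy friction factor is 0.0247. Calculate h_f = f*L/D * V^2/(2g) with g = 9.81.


Darcy-Weisbach equation: h_f = f * (L/D) * V^2/(2g).
f * L/D = 0.0247 * 215/0.485 = 10.9495.
V^2/(2g) = 4.21^2 / (2*9.81) = 17.7241 / 19.62 = 0.9034 m.
h_f = 10.9495 * 0.9034 = 9.891 m.

9.891


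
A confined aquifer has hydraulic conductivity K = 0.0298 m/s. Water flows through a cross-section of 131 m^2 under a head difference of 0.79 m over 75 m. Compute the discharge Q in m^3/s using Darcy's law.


Darcy's law: Q = K * A * i, where i = dh/L.
Hydraulic gradient i = 0.79 / 75 = 0.010533.
Q = 0.0298 * 131 * 0.010533
  = 0.0411 m^3/s.

0.0411


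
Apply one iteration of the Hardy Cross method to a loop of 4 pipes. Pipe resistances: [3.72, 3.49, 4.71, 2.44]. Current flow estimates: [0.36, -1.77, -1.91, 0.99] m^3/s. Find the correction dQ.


Numerator terms (r*Q*|Q|): 3.72*0.36*|0.36| = 0.4821; 3.49*-1.77*|-1.77| = -10.9338; 4.71*-1.91*|-1.91| = -17.1826; 2.44*0.99*|0.99| = 2.3914.
Sum of numerator = -25.2428.
Denominator terms (r*|Q|): 3.72*|0.36| = 1.3392; 3.49*|-1.77| = 6.1773; 4.71*|-1.91| = 8.9961; 2.44*|0.99| = 2.4156.
2 * sum of denominator = 2 * 18.9282 = 37.8564.
dQ = --25.2428 / 37.8564 = 0.6668 m^3/s.

0.6668
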